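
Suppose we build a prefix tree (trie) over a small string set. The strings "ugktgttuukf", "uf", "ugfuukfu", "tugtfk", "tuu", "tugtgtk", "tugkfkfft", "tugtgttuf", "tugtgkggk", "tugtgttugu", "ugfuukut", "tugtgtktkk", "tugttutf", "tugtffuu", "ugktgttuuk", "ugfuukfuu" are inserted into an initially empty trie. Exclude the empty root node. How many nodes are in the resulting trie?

56

Insert word by word; a character creates a node only if that edge doesn't already exist:
  "ugktgttuukf" → 11 new (u, g, k, t, g, t, t, u, u, k, f)
  "uf" → prefix "u" already present; 1 new (f)
  "ugfuukfu" → prefix "ug" already present; 6 new (f, u, u, k, f, u)
  "tugtfk" → 6 new (t, u, g, t, f, k)
  "tuu" → prefix "tu" already present; 1 new (u)
  "tugtgtk" → prefix "tugt" already present; 3 new (g, t, k)
  "tugkfkfft" → prefix "tug" already present; 6 new (k, f, k, f, f, t)
  "tugtgttuf" → prefix "tugtgt" already present; 3 new (t, u, f)
  "tugtgkggk" → prefix "tugtg" already present; 4 new (k, g, g, k)
  "tugtgttugu" → prefix "tugtgttu" already present; 2 new (g, u)
  "ugfuukut" → prefix "ugfuuk" already present; 2 new (u, t)
  "tugtgtktkk" → prefix "tugtgtk" already present; 3 new (t, k, k)
  "tugttutf" → prefix "tugt" already present; 4 new (t, u, t, f)
  "tugtffuu" → prefix "tugtf" already present; 3 new (f, u, u)
  "ugktgttuuk" → prefix "ugktgttuuk" already present; 0 new (none)
  "ugfuukfuu" → prefix "ugfuukfu" already present; 1 new (u)
Total nodes = 11 + 1 + 6 + 6 + 1 + 3 + 6 + 3 + 4 + 2 + 2 + 3 + 4 + 3 + 0 + 1 = 56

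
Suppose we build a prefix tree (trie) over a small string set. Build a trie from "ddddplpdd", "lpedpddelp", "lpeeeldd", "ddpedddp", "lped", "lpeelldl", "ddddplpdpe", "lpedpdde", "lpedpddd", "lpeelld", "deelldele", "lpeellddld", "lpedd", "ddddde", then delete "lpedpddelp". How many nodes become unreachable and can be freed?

2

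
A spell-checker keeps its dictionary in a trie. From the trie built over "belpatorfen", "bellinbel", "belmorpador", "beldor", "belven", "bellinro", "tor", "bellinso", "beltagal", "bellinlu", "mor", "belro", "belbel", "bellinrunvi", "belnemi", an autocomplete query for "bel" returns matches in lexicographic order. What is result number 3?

Filter for "bel…" and sort: "belbel", "beldor", "bellinbel", "bellinlu", "bellinro", "bellinrunvi", "bellinso", "belmorpador", "belnemi", "belpatorfen", "belro", "beltagal", "belven"
Position 3: bellinbel

bellinbel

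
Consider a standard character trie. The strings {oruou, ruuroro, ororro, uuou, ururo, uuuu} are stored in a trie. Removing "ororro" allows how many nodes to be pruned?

4

A node on "ororro"'s path can go only if nothing else ends at it or branches off below it.
The suffix "orro" (4 nodes) is used only by "ororro"; the node for "or" still has the child "u", so pruning stops there.
Nodes removed: 4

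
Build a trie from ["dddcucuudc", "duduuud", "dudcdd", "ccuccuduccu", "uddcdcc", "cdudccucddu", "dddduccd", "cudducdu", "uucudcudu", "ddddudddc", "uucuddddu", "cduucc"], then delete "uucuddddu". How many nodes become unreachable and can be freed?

4

A node on "uucuddddu"'s path can go only if nothing else ends at it or branches off below it.
The suffix "dddu" (4 nodes) is used only by "uucuddddu"; the node for "uucud" still has the child "c", so pruning stops there.
Nodes removed: 4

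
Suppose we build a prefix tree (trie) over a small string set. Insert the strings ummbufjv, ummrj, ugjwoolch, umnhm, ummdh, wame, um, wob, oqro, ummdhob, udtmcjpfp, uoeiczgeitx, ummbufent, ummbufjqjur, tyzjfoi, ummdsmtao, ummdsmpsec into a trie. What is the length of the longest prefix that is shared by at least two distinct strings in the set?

The deepest shared node is where two words last agree before diverging.
"ummbufjqjur" and "ummbufjv" agree on "ummbufj" (7 characters) before diverging; nothing deeper is shared.
Longest shared-prefix length: 7

7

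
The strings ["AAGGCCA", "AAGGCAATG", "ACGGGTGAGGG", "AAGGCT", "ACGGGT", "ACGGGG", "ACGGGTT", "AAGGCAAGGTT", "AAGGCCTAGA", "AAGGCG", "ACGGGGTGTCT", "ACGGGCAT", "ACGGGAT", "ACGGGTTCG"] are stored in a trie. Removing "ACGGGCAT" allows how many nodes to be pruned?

3

Walk "ACGGGCAT" from the leaf back toward the root, removing each node that no remaining word uses.
The suffix "CAT" (3 nodes) is used only by "ACGGGCAT"; the node for "ACGGG" still has the child "T", so pruning stops there.
Nodes removed: 3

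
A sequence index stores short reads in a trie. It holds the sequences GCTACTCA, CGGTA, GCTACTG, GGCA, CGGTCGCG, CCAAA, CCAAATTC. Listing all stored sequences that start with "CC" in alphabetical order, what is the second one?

CCAAATTC

Filter for "CC…" and sort: "CCAAA", "CCAAATTC"
Position 2: CCAAATTC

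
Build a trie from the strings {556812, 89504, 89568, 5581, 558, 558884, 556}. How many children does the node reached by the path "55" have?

2

The children of the "55" node are the distinct next characters among strings starting with "55".
Distinct next characters after "55": 6, 8.
That node has 2 child edges.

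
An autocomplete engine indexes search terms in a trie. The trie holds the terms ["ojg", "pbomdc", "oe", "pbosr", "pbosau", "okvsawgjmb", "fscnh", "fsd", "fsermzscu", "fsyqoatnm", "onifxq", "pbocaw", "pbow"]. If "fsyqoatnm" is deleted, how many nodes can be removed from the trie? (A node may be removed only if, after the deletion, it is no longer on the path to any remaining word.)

7

After clearing the end-marker at "fsyqoatnm", prune upward until reaching a node still needed by another word.
The suffix "yqoatnm" (7 nodes) is used only by "fsyqoatnm"; the node for "fs" still has the child "c", so pruning stops there.
Nodes removed: 7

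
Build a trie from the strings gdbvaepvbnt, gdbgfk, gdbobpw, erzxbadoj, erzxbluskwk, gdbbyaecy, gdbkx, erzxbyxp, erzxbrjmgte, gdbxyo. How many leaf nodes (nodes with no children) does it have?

Leaves are exactly the stored words that no other stored word extends.
Those words: "erzxbadoj", "erzxbluskwk", "erzxbrjmgte", "erzxbyxp", "gdbbyaecy", "gdbgfk", "gdbkx", "gdbobpw", "gdbvaepvbnt", "gdbxyo"
Leaf count: 10

10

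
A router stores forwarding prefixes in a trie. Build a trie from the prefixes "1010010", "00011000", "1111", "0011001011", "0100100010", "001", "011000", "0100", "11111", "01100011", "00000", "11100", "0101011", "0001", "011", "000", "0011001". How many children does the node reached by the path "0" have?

2

Walk "0" from the root, arriving at one node.
Characters that immediately follow "0" among the stored strings: {0, 1}.
That node has 2 child edges.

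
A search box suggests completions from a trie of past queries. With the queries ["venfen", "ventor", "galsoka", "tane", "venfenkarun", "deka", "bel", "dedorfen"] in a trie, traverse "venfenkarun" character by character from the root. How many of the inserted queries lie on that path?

2

Walk "venfenkarun" from the root; an end-of-word marker is hit whenever a stored word is a prefix of "venfenkarun".
Prefixes of the query that are stored words: "venfen", "venfenkarun"
Count: 2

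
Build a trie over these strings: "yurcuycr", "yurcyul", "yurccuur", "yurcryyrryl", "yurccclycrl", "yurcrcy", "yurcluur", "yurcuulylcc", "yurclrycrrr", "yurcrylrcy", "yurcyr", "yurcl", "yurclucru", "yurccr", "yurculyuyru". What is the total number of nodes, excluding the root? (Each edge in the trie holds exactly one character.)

61

For each word, the new-node count is its length minus the longest prefix already in the trie:
  "yurcuycr" → 8 new (y, u, r, c, u, y, c, r)
  "yurcyul" → prefix "yurc" already present; 3 new (y, u, l)
  "yurccuur" → prefix "yurc" already present; 4 new (c, u, u, r)
  "yurcryyrryl" → prefix "yurc" already present; 7 new (r, y, y, r, r, y, l)
  "yurccclycrl" → prefix "yurcc" already present; 6 new (c, l, y, c, r, l)
  "yurcrcy" → prefix "yurcr" already present; 2 new (c, y)
  "yurcluur" → prefix "yurc" already present; 4 new (l, u, u, r)
  "yurcuulylcc" → prefix "yurcu" already present; 6 new (u, l, y, l, c, c)
  "yurclrycrrr" → prefix "yurcl" already present; 6 new (r, y, c, r, r, r)
  "yurcrylrcy" → prefix "yurcry" already present; 4 new (l, r, c, y)
  "yurcyr" → prefix "yurcy" already present; 1 new (r)
  "yurcl" → prefix "yurcl" already present; 0 new (none)
  "yurclucru" → prefix "yurclu" already present; 3 new (c, r, u)
  "yurccr" → prefix "yurcc" already present; 1 new (r)
  "yurculyuyru" → prefix "yurcu" already present; 6 new (l, y, u, y, r, u)
Total nodes = 8 + 3 + 4 + 7 + 6 + 2 + 4 + 6 + 6 + 4 + 1 + 0 + 3 + 1 + 6 = 61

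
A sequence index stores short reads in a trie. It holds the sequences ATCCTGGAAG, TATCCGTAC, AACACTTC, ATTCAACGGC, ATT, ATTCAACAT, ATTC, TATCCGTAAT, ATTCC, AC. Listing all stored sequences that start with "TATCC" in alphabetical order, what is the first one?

TATCCGTAAT

Words with prefix "TATCC", in lexicographic order: "TATCCGTAAT", "TATCCGTAC"
The 1st is TATCCGTAAT.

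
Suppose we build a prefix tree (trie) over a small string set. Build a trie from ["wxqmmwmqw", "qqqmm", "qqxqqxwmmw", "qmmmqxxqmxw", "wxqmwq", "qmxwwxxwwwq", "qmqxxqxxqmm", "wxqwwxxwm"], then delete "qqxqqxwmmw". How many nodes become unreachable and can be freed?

8

After clearing the end-marker at "qqxqqxwmmw", prune upward until reaching a node still needed by another word.
The suffix "xqqxwmmw" (8 nodes) is used only by "qqxqqxwmmw"; the node for "qq" still has the child "q", so pruning stops there.
Nodes removed: 8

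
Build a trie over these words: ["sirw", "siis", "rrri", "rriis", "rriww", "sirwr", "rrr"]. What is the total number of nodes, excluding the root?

Insert word by word; a character creates a node only if that edge doesn't already exist:
  "sirw" → 4 new (s, i, r, w)
  "siis" → prefix "si" already present; 2 new (i, s)
  "rrri" → 4 new (r, r, r, i)
  "rriis" → prefix "rr" already present; 3 new (i, i, s)
  "rriww" → prefix "rri" already present; 2 new (w, w)
  "sirwr" → prefix "sirw" already present; 1 new (r)
  "rrr" → prefix "rrr" already present; 0 new (none)
Total nodes = 4 + 2 + 4 + 3 + 2 + 1 + 0 = 16

16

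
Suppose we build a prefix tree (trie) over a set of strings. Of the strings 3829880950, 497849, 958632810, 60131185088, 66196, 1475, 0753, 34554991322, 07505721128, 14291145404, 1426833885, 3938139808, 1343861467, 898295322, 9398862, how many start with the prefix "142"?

2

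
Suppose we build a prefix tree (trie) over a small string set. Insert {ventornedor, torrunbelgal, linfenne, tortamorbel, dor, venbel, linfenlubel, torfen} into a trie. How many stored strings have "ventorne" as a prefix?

1

Walk to "ventorne"; the words in its subtree are exactly those with that prefix.
Words under "ventorne": ventornedor
Count: 1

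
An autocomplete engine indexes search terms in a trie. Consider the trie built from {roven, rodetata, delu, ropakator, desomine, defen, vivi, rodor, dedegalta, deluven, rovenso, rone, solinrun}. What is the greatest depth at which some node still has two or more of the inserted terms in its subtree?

5

Look for the deepest trie node that still has at least two words in its subtree.
e.g. "roven" and "rovenso" share the prefix "roven" of length 5; no pair shares a longer one.
Longest shared-prefix length: 5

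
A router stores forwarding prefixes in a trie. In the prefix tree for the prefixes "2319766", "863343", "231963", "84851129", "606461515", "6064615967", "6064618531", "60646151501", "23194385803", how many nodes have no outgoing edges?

Leaves are exactly the stored words that no other stored word extends.
Those words: "23194385803", "231963", "2319766", "60646151501", "6064615967", "6064618531", "84851129", "863343"
Leaf count: 8

8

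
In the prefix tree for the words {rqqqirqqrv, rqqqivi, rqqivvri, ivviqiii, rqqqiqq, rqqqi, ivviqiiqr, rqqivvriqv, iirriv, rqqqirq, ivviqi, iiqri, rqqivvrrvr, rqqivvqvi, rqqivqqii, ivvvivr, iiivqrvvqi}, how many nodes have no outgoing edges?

Leaves are exactly the stored words that no other stored word extends.
Those words: "iiivqrvvqi", "iiqri", "iirriv", "ivviqiii", "ivviqiiqr", "ivvvivr", "rqqivqqii", "rqqivvqvi", "rqqivvriqv", "rqqivvrrvr", "rqqqiqq", "rqqqirqqrv", "rqqqivi"
Leaf count: 13

13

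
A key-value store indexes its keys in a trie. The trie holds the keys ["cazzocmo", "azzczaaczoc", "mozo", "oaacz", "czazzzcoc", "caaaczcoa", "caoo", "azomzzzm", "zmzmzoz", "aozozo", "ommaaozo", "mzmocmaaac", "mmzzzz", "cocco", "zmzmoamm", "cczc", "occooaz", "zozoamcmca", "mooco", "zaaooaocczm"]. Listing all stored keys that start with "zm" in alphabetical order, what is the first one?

DFS of the "zm" subtree visits, in order: "zmzmoamm", "zmzmzoz"
The 1st is zmzmoamm.

zmzmoamm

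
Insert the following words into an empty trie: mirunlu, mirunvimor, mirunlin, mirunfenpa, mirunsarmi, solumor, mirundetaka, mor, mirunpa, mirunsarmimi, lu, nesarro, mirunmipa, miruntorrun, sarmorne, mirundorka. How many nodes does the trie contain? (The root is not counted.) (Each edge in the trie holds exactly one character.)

Trace insertions, counting only characters that open a new branch:
  "mirunlu" → 7 new (m, i, r, u, n, l, u)
  "mirunvimor" → prefix "mirun" already present; 5 new (v, i, m, o, r)
  "mirunlin" → prefix "mirunl" already present; 2 new (i, n)
  "mirunfenpa" → prefix "mirun" already present; 5 new (f, e, n, p, a)
  "mirunsarmi" → prefix "mirun" already present; 5 new (s, a, r, m, i)
  "solumor" → 7 new (s, o, l, u, m, o, r)
  "mirundetaka" → prefix "mirun" already present; 6 new (d, e, t, a, k, a)
  "mor" → prefix "m" already present; 2 new (o, r)
  "mirunpa" → prefix "mirun" already present; 2 new (p, a)
  "mirunsarmimi" → prefix "mirunsarmi" already present; 2 new (m, i)
  "lu" → 2 new (l, u)
  "nesarro" → 7 new (n, e, s, a, r, r, o)
  "mirunmipa" → prefix "mirun" already present; 4 new (m, i, p, a)
  "miruntorrun" → prefix "mirun" already present; 6 new (t, o, r, r, u, n)
  "sarmorne" → prefix "s" already present; 7 new (a, r, m, o, r, n, e)
  "mirundorka" → prefix "mirund" already present; 4 new (o, r, k, a)
Total nodes = 7 + 5 + 2 + 5 + 5 + 7 + 6 + 2 + 2 + 2 + 2 + 7 + 4 + 6 + 7 + 4 = 73

73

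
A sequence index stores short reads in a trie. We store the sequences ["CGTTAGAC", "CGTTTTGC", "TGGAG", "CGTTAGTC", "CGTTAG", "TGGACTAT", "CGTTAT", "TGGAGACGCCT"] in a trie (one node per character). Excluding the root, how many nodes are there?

30

Insert word by word; a character creates a node only if that edge doesn't already exist:
  "CGTTAGAC" → 8 new (C, G, T, T, A, G, A, C)
  "CGTTTTGC" → prefix "CGTT" already present; 4 new (T, T, G, C)
  "TGGAG" → 5 new (T, G, G, A, G)
  "CGTTAGTC" → prefix "CGTTAG" already present; 2 new (T, C)
  "CGTTAG" → prefix "CGTTAG" already present; 0 new (none)
  "TGGACTAT" → prefix "TGGA" already present; 4 new (C, T, A, T)
  "CGTTAT" → prefix "CGTTA" already present; 1 new (T)
  "TGGAGACGCCT" → prefix "TGGAG" already present; 6 new (A, C, G, C, C, T)
Total nodes = 8 + 4 + 5 + 2 + 0 + 4 + 1 + 6 = 30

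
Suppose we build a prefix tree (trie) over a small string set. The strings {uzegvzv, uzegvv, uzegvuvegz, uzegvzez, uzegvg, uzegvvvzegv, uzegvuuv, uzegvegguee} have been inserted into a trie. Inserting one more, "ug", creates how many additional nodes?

The longest prefix of "ug" already in the trie is "u" (length 1).
Each of the 1 remaining characters creates one node.

1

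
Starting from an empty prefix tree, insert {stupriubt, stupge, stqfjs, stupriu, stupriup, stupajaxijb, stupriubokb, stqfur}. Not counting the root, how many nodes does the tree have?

Insert word by word; a character creates a node only if that edge doesn't already exist:
  "stupriubt" → 9 new (s, t, u, p, r, i, u, b, t)
  "stupge" → prefix "stup" already present; 2 new (g, e)
  "stqfjs" → prefix "st" already present; 4 new (q, f, j, s)
  "stupriu" → prefix "stupriu" already present; 0 new (none)
  "stupriup" → prefix "stupriu" already present; 1 new (p)
  "stupajaxijb" → prefix "stup" already present; 7 new (a, j, a, x, i, j, b)
  "stupriubokb" → prefix "stupriub" already present; 3 new (o, k, b)
  "stqfur" → prefix "stqf" already present; 2 new (u, r)
Total nodes = 9 + 2 + 4 + 0 + 1 + 7 + 3 + 2 = 28

28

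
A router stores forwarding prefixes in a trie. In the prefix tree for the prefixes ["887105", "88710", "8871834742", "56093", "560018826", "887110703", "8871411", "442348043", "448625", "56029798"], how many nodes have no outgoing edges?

9

Leaves are exactly the stored words that no other stored word extends.
Those words: "442348043", "448625", "560018826", "56029798", "56093", "887105", "887110703", "8871411", "8871834742"
Leaf count: 9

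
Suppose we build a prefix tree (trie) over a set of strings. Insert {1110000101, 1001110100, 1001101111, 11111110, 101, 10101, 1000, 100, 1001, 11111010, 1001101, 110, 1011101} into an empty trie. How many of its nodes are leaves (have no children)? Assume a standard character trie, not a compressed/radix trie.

9

Leaves are exactly the stored words that no other stored word extends.
Those words: "1000", "1001101111", "1001110100", "10101", "1011101", "110", "1110000101", "11111010", "11111110"
Leaf count: 9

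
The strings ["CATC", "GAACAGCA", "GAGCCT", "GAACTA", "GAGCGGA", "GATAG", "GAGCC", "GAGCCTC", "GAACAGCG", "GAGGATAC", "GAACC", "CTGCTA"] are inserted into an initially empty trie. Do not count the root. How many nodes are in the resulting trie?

37

Count nodes per top-level branch (shared prefixes stored once):
  'C'-branch (CATC, CTGCTA): 9 nodes
  'G'-branch (GAACAGCA, GAACAGCG, GAACC, GAACTA, GAGCC, GAGCCT, GAGCCTC, GAGCGGA, GAGGATAC, GATAG): 28 nodes
Sum: 37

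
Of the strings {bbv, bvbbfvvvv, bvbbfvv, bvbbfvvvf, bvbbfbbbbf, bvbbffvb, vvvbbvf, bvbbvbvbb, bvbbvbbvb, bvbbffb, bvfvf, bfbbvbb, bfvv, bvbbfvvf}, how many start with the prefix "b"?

Walk to "b"; the words in its subtree are exactly those with that prefix.
Words under "b": bbv, bfbbvbb, bfvv, bvbbfbbbbf, bvbbffb, bvbbffvb, bvbbfvv, bvbbfvvf, bvbbfvvvf, bvbbfvvvv, bvbbvbbvb, bvbbvbvbb, bvfvf
Count: 13

13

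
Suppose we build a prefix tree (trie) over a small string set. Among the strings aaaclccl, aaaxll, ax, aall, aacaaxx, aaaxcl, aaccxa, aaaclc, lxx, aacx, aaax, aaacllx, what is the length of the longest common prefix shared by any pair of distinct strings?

6

Equivalently: take the maximum, over all pairs, of their longest common prefix length.
e.g. "aaaclc" and "aaaclccl" share the prefix "aaaclc" of length 6; no pair shares a longer one.
Longest shared-prefix length: 6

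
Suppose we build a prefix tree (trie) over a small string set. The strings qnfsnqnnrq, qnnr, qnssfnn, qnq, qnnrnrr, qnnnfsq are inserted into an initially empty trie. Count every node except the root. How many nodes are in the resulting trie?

25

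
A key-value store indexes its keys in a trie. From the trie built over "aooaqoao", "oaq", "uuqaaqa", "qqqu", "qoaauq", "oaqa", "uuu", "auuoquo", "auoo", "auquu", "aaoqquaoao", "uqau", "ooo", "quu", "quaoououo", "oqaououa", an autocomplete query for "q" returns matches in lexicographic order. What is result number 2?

qqqu

Filter for "q…" and sort: "qoaauq", "qqqu", "quaoououo", "quu"
The 2nd is qqqu.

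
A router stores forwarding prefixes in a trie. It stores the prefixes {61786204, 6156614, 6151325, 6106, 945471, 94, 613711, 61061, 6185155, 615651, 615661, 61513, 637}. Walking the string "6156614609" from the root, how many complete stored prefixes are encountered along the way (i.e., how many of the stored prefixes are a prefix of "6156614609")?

2

Check each prefix of "6156614609" against the stored set — each match is an end-marker on the path.
Prefixes of the query that are stored words: "615661", "6156614"
Count: 2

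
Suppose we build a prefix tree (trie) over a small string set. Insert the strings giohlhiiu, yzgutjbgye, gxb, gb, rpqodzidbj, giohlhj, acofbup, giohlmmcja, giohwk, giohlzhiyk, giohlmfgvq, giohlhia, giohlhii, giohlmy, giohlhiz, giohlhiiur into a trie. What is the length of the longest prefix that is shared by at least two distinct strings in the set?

9

Equivalently: take the maximum, over all pairs, of their longest common prefix length.
"giohlhiiu" and "giohlhiiur" agree on "giohlhiiu" (9 characters) before diverging; nothing deeper is shared.
Longest shared-prefix length: 9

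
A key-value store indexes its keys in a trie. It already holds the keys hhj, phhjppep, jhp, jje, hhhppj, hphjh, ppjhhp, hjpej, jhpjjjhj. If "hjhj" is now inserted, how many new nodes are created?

2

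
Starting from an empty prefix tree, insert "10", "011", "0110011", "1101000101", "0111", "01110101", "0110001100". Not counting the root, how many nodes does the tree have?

Trie structure (* marks end of a word):
(root)
├─ 0
│  └─ 1
│     └─ 1 *
│        ├─ 0
│        │  └─ 0
│        │     ├─ 0
│        │     │  └─ 1
│        │     │     └─ 1
│        │     │        └─ 0
│        │     │           └─ 0 *
│        │     └─ 1
│        │        └─ 1 *
│        └─ 1 *
│           └─ 0
│              └─ 1
│                 └─ 0
│                    └─ 1 *
└─ 1
   ├─ 0 *
   └─ 1
      └─ 0
         └─ 1
            └─ 0
               └─ 0
                  └─ 0
                     └─ 1
                        └─ 0
                           └─ 1 *
Counting every labelled node above: 28.

28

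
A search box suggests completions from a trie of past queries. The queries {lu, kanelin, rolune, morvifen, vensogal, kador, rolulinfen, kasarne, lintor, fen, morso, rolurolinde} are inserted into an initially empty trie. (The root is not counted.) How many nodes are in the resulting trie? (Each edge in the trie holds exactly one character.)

62

For each word, the new-node count is its length minus the longest prefix already in the trie:
  "lu" → 2 new (l, u)
  "kanelin" → 7 new (k, a, n, e, l, i, n)
  "rolune" → 6 new (r, o, l, u, n, e)
  "morvifen" → 8 new (m, o, r, v, i, f, e, n)
  "vensogal" → 8 new (v, e, n, s, o, g, a, l)
  "kador" → prefix "ka" already present; 3 new (d, o, r)
  "rolulinfen" → prefix "rolu" already present; 6 new (l, i, n, f, e, n)
  "kasarne" → prefix "ka" already present; 5 new (s, a, r, n, e)
  "lintor" → prefix "l" already present; 5 new (i, n, t, o, r)
  "fen" → 3 new (f, e, n)
  "morso" → prefix "mor" already present; 2 new (s, o)
  "rolurolinde" → prefix "rolu" already present; 7 new (r, o, l, i, n, d, e)
Total nodes = 2 + 7 + 6 + 8 + 8 + 3 + 6 + 5 + 5 + 3 + 2 + 7 = 62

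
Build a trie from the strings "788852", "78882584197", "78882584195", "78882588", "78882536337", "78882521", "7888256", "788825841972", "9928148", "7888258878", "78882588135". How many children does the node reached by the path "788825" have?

Walk "788825" from the root, arriving at one node.
Characters that immediately follow "788825" among the stored strings: {2, 3, 6, 8}.
That node has 4 child edges.

4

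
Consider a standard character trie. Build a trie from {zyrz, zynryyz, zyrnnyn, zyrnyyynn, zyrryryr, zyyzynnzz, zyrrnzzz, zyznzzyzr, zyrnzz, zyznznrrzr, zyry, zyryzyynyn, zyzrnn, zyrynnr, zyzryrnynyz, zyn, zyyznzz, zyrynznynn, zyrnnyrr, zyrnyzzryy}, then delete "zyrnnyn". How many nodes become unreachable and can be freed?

After clearing the end-marker at "zyrnnyn", prune upward until reaching a node still needed by another word.
The suffix "n" (1 node) is used only by "zyrnnyn"; the node for "zyrnny" still has the child "r", so pruning stops there.
Nodes removed: 1

1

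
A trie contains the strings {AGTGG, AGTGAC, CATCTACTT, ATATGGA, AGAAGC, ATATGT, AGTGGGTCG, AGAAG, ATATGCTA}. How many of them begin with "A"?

Traverse to the node for "A", then collect every word in that subtree.
Matches: "AGAAG", "AGAAGC", "AGTGAC", "AGTGG", "AGTGGGTCG", "ATATGCTA", "ATATGGA", "ATATGT"
Count: 8

8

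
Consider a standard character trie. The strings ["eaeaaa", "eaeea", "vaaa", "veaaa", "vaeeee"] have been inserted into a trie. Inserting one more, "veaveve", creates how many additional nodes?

4

Walking "veaveve" from the root, the first 3 characters ("vea") follow existing edges; "v" is the first miss.
So 7 − 3 = 4 new nodes.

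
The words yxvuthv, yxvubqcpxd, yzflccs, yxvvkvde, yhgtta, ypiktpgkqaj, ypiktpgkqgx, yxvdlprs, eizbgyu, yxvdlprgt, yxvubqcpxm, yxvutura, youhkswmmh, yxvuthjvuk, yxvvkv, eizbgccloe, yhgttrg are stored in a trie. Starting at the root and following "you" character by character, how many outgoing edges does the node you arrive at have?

1

Walk "you" from the root, arriving at one node.
Distinct next characters after "you": h.
That node has 1 child edge.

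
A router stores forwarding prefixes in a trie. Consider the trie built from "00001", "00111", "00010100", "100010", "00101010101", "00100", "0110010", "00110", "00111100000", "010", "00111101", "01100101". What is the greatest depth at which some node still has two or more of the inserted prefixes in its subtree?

Equivalently: take the maximum, over all pairs, of their longest common prefix length.
e.g. "00111100000" and "00111101" share the prefix "0011110" of length 7; no pair shares a longer one.
Longest shared-prefix length: 7

7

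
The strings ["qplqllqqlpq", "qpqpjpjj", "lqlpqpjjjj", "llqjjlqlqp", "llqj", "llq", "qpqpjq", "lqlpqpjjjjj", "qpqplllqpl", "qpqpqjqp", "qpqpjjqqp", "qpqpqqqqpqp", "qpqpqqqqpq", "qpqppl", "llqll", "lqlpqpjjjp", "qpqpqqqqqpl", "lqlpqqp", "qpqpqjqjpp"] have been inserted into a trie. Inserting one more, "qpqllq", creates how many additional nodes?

3

"qpq" is already a path in the trie; the remaining "llq" must be added.
So 6 − 3 = 3 new nodes.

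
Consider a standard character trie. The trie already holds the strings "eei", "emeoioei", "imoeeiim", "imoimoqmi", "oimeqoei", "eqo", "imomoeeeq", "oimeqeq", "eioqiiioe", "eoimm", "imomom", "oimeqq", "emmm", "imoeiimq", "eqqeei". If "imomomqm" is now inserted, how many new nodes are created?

2

"imomom" is already a path in the trie; the remaining "qm" must be added.
Each of the 2 remaining characters creates one node.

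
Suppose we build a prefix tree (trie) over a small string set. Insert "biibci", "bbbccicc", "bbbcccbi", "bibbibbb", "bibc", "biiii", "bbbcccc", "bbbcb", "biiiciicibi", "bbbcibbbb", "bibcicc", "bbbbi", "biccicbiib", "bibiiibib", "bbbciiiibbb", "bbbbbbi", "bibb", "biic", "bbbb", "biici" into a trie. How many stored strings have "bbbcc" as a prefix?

Walk to "bbbcc"; the words in its subtree are exactly those with that prefix.
Matches: "bbbcccbi", "bbbcccc", "bbbccicc"
Count: 3

3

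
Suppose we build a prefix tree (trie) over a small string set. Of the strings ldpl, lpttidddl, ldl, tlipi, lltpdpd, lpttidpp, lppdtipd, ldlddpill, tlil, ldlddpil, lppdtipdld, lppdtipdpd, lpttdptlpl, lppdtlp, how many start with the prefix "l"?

Filter for entries beginning with "l":
Words under "l": ldl, ldlddpil, ldlddpill, ldpl, lltpdpd, lppdtipd, lppdtipdld, lppdtipdpd, lppdtlp, lpttdptlpl, lpttidddl, lpttidpp
Count: 12

12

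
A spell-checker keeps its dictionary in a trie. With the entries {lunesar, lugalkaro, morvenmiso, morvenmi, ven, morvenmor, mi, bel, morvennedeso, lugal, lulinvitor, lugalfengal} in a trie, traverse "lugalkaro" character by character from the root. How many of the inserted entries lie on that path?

Traverse "lugalkaro" character by character; count nodes along the way that are marked as word ends.
Prefixes of the query that are stored words: "lugal", "lugalkaro"
Count: 2

2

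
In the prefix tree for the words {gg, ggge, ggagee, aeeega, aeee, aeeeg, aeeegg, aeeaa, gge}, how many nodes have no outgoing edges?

6

A leaf is a node with no children — equivalently, the end of a word that is not a proper prefix of any other stored word.
Those words: "aeeaa", "aeeega", "aeeegg", "ggagee", "gge", "ggge"
Leaf count: 6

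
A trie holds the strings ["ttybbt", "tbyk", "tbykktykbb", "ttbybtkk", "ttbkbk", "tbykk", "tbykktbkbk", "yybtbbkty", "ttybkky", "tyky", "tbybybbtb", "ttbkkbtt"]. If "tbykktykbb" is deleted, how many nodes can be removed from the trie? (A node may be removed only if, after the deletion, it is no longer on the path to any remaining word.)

A node on "tbykktykbb"'s path can go only if nothing else ends at it or branches off below it.
The suffix "ykbb" (4 nodes) is used only by "tbykktykbb"; the node for "tbykkt" still has the child "b", so pruning stops there.
Nodes removed: 4

4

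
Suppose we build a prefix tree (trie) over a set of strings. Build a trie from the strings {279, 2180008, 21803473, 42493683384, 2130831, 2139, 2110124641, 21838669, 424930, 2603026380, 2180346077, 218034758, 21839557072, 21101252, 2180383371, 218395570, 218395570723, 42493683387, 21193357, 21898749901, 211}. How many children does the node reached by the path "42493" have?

2

Walk "42493" from the root, arriving at one node.
Distinct next characters after "42493": 0, 6.
That node has 2 child edges.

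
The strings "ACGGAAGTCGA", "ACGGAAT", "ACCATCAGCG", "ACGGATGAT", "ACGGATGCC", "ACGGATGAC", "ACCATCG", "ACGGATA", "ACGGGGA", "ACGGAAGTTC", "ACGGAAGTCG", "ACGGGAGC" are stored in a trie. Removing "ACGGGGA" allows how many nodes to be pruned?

After clearing the end-marker at "ACGGGGA", prune upward until reaching a node still needed by another word.
The suffix "GA" (2 nodes) is used only by "ACGGGGA"; the node for "ACGGG" still has the child "A", so pruning stops there.
Nodes removed: 2

2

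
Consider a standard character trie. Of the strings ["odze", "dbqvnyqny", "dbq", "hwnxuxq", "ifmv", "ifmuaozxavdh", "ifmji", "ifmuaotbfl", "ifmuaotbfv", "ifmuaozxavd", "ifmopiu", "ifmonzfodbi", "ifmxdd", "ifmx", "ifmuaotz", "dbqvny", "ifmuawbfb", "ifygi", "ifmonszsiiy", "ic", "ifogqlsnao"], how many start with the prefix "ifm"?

Filter for entries beginning with "ifm":
Matches: "ifmji", "ifmonszsiiy", "ifmonzfodbi", "ifmopiu", "ifmuaotbfl", "ifmuaotbfv", "ifmuaotz", "ifmuaozxavd", "ifmuaozxavdh", "ifmuawbfb", "ifmv", "ifmx", "ifmxdd"
Count: 13

13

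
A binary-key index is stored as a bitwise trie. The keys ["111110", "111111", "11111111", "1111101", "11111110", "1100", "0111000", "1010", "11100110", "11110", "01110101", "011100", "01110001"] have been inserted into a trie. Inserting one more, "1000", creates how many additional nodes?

2

"10" is already a path in the trie; the remaining "00" must be added.
So 4 − 2 = 2 new nodes.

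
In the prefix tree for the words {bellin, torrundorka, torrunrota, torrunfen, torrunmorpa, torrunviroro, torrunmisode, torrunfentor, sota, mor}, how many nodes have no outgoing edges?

A leaf is a node with no children — equivalently, the end of a word that is not a proper prefix of any other stored word.
Those words: "bellin", "mor", "sota", "torrundorka", "torrunfentor", "torrunmisode", "torrunmorpa", "torrunrota", "torrunviroro"
Leaf count: 9

9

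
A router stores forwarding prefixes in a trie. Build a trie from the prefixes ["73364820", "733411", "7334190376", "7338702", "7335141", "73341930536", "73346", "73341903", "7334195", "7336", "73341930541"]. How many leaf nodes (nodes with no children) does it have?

9

A leaf is a node with no children — equivalently, the end of a word that is not a proper prefix of any other stored word.
Those words: "733411", "7334190376", "73341930536", "73341930541", "7334195", "73346", "7335141", "73364820", "7338702"
Leaf count: 9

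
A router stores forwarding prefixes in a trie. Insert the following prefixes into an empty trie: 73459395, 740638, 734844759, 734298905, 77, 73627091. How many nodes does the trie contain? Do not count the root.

32

For each word, the new-node count is its length minus the longest prefix already in the trie:
  "73459395" → 8 new (7, 3, 4, 5, 9, 3, 9, 5)
  "740638" → prefix "7" already present; 5 new (4, 0, 6, 3, 8)
  "734844759" → prefix "734" already present; 6 new (8, 4, 4, 7, 5, 9)
  "734298905" → prefix "734" already present; 6 new (2, 9, 8, 9, 0, 5)
  "77" → prefix "7" already present; 1 new (7)
  "73627091" → prefix "73" already present; 6 new (6, 2, 7, 0, 9, 1)
Total nodes = 8 + 5 + 6 + 6 + 1 + 6 = 32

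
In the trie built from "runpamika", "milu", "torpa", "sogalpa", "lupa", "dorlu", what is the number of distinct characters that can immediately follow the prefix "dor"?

1

The children of the "dor" node are the distinct next characters among strings starting with "dor".
Characters that immediately follow "dor" among the stored strings: {l}.
That node has 1 child edge.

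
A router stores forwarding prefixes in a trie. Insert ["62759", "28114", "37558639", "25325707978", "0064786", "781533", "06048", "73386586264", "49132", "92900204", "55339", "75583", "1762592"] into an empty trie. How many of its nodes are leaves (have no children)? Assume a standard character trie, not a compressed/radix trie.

A leaf is a node with no children — equivalently, the end of a word that is not a proper prefix of any other stored word.
Those words: "0064786", "06048", "1762592", "25325707978", "28114", "37558639", "49132", "55339", "62759", "73386586264", "75583", "781533", "92900204"
Leaf count: 13

13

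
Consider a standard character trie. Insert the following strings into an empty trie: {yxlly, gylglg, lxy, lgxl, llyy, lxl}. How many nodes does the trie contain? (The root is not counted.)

21

For each word, the new-node count is its length minus the longest prefix already in the trie:
  "yxlly" → 5 new (y, x, l, l, y)
  "gylglg" → 6 new (g, y, l, g, l, g)
  "lxy" → 3 new (l, x, y)
  "lgxl" → prefix "l" already present; 3 new (g, x, l)
  "llyy" → prefix "l" already present; 3 new (l, y, y)
  "lxl" → prefix "lx" already present; 1 new (l)
Total nodes = 5 + 6 + 3 + 3 + 3 + 1 = 21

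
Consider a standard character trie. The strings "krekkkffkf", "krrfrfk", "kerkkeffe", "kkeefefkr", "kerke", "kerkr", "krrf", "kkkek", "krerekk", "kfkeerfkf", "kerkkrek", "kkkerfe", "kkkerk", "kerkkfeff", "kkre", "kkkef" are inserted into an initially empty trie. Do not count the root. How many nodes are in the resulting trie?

62

Count nodes per top-level branch (shared prefixes stored once):
  'k'-branch (kerke, kerkkeffe, kerkkfeff, kerkkrek, kerkr, kfkeerfkf, kkeefefkr, kkkef, kkkek, kkkerfe, kkkerk, kkre, krekkkffkf, krerekk, krrf, krrfrfk): 62 nodes
Sum: 62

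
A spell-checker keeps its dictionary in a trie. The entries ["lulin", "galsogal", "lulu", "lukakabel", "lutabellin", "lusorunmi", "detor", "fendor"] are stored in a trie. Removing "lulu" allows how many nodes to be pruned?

1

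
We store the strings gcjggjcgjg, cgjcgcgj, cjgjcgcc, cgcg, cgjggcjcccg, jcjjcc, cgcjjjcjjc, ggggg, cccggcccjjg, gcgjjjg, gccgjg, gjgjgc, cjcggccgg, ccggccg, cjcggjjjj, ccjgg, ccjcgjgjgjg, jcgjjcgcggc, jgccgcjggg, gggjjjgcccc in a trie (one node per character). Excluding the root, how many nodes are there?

129

Insert word by word; a character creates a node only if that edge doesn't already exist:
  "gcjggjcgjg" → 10 new (g, c, j, g, g, j, c, g, j, g)
  "cgjcgcgj" → 8 new (c, g, j, c, g, c, g, j)
  "cjgjcgcc" → prefix "c" already present; 7 new (j, g, j, c, g, c, c)
  "cgcg" → prefix "cg" already present; 2 new (c, g)
  "cgjggcjcccg" → prefix "cgj" already present; 8 new (g, g, c, j, c, c, c, g)
  "jcjjcc" → 6 new (j, c, j, j, c, c)
  "cgcjjjcjjc" → prefix "cgc" already present; 7 new (j, j, j, c, j, j, c)
  "ggggg" → prefix "g" already present; 4 new (g, g, g, g)
  "cccggcccjjg" → prefix "c" already present; 10 new (c, c, g, g, c, c, c, j, j, g)
  "gcgjjjg" → prefix "gc" already present; 5 new (g, j, j, j, g)
  "gccgjg" → prefix "gc" already present; 4 new (c, g, j, g)
  "gjgjgc" → prefix "g" already present; 5 new (j, g, j, g, c)
  "cjcggccgg" → prefix "cj" already present; 7 new (c, g, g, c, c, g, g)
  "ccggccg" → prefix "cc" already present; 5 new (g, g, c, c, g)
  "cjcggjjjj" → prefix "cjcgg" already present; 4 new (j, j, j, j)
  "ccjgg" → prefix "cc" already present; 3 new (j, g, g)
  "ccjcgjgjgjg" → prefix "ccj" already present; 8 new (c, g, j, g, j, g, j, g)
  "jcgjjcgcggc" → prefix "jc" already present; 9 new (g, j, j, c, g, c, g, g, c)
  "jgccgcjggg" → prefix "j" already present; 9 new (g, c, c, g, c, j, g, g, g)
  "gggjjjgcccc" → prefix "ggg" already present; 8 new (j, j, j, g, c, c, c, c)
Total nodes = 10 + 8 + 7 + 2 + 8 + 6 + 7 + 4 + 10 + 5 + 4 + 5 + 7 + 5 + 4 + 3 + 8 + 9 + 9 + 8 = 129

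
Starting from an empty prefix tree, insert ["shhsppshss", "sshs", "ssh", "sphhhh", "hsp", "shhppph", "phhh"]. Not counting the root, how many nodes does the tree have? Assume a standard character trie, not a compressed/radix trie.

Trace insertions, counting only characters that open a new branch:
  "shhsppshss" → 10 new (s, h, h, s, p, p, s, h, s, s)
  "sshs" → prefix "s" already present; 3 new (s, h, s)
  "ssh" → prefix "ssh" already present; 0 new (none)
  "sphhhh" → prefix "s" already present; 5 new (p, h, h, h, h)
  "hsp" → 3 new (h, s, p)
  "shhppph" → prefix "shh" already present; 4 new (p, p, p, h)
  "phhh" → 4 new (p, h, h, h)
Total nodes = 10 + 3 + 0 + 5 + 3 + 4 + 4 = 29

29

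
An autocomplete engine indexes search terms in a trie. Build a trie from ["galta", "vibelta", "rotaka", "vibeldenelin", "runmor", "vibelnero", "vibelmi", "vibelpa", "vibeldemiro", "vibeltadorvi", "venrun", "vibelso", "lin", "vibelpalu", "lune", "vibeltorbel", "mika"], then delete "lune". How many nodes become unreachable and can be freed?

3

Walk "lune" from the leaf back toward the root, removing each node that no remaining word uses.
The suffix "une" (3 nodes) is used only by "lune"; the node for "l" still has the child "i", so pruning stops there.
Nodes removed: 3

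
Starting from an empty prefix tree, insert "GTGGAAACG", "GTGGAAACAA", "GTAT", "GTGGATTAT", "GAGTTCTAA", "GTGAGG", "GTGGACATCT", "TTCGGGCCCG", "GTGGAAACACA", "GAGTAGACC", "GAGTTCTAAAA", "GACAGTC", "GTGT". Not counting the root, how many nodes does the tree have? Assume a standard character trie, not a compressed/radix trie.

Count nodes per top-level branch (shared prefixes stored once):
  'G'-branch (GACAGTC, GAGTAGACC, GAGTTCTAA, GAGTTCTAAAA, GTAT, GTGAGG, GTGGAAACAA, GTGGAAACACA, GTGGAAACG, GTGGACATCT, GTGGATTAT, GTGT): 48 nodes
  'T'-branch (TTCGGGCCCG): 10 nodes
Sum: 58

58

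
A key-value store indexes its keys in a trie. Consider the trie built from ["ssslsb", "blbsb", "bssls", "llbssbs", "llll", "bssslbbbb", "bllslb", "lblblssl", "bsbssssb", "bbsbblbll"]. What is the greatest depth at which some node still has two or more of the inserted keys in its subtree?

Equivalently: take the maximum, over all pairs, of their longest common prefix length.
e.g. "bssls" and "bssslbbbb" share the prefix "bss" of length 3; no pair shares a longer one.
Longest shared-prefix length: 3

3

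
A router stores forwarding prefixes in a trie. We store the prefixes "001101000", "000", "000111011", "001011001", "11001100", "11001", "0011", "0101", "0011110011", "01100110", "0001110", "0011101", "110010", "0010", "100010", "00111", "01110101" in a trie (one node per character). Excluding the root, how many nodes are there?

58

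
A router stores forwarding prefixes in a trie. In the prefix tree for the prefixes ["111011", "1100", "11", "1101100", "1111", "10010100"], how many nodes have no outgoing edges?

5

A leaf is a node with no children — equivalently, the end of a word that is not a proper prefix of any other stored word.
Those words: "10010100", "1100", "1101100", "111011", "1111"
Leaf count: 5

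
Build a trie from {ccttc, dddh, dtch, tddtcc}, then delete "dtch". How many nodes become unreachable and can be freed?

Walk "dtch" from the leaf back toward the root, removing each node that no remaining word uses.
The suffix "tch" (3 nodes) is used only by "dtch"; the node for "d" still has the child "d", so pruning stops there.
Nodes removed: 3

3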